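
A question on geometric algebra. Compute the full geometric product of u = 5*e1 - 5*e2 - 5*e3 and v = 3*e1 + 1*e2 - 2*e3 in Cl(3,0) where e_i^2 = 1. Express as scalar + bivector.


In Cl(3,0): e_i^2 = 1, e_ie_j = -e_je_i for i != j.
Scalar part = u . v = 5*3 + (-5)*1 + (-5)*(-2)
= 15 + (-5) + 10 = 20
e12 coeff = 5*1 - (-5)*3 = 5 - (-15) = 20
e13 coeff = 5*(-2) - (-5)*3 = -10 - (-15) = 5
e23 coeff = (-5)*(-2) - (-5)*1 = 10 - (-5) = 15
uv = 20 + 20*e12 + 5*e13 + 15*e23


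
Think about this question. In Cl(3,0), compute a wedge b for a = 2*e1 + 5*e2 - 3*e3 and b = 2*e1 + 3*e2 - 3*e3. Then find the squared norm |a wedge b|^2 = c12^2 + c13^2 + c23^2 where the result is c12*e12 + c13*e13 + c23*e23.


a wedge b = (a1*b2 - a2*b1)*e12 + (a1*b3 - a3*b1)*e13 + (a2*b3 - a3*b2)*e23
e12 coeff: 2*3 - 5*2 = 6 - 10 = -4
e13 coeff: 2*(-3) - (-3)*2 = -6 - (-6) = 0
e23 coeff: 5*(-3) - (-3)*3 = -15 - (-9) = -6
|a wedge b|^2 = (-4)^2 + 0^2 + (-6)^2
= 16 + 0 + 36
= 52


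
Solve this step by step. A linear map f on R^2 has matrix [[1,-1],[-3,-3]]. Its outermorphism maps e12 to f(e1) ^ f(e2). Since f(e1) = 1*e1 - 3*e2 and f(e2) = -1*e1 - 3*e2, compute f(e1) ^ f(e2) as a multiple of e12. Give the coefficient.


The outermorphism of a linear map f sends e1^e2 to f(e1)^f(e2).
f(e1) = 1*e1 - 3*e2
f(e2) = -1*e1 - 3*e2
f(e1) ^ f(e2) = (1*e1 - 3*e2) ^ (-1*e1 - 3*e2)
= 1*(-3)*e12 + (-3)*(-1)*e21
= (-3 - 3)*e12
= -6*e12
Coefficient = -6


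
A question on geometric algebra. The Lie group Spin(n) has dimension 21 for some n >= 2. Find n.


dim Spin(n) = dim so(n) = n(n-1)/2.
Solve n(n-1)/2 = 21, i.e. n^2 - n - 42 = 0.
Discriminant = 1 + 8*21 = 169
n = (1 + sqrt(169))/2 = (1 + 13)/2 = 7


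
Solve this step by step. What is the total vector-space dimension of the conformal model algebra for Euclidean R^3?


The conformal model of R^3 uses Cl(4,1): the 3 Euclidean generators plus two extra orthogonal generators e+ (e+^2 = +1) and e- (e-^2 = -1), from which the null vectors e0, einf are built.
Number of generators m = 3 + 2 = 5.
dim Cl(p,q) = 2^m = 2^5 = 32


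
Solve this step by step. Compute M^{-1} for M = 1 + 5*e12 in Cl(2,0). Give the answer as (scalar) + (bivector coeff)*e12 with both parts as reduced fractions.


M = 1 + 5*e12, where e12^2 = -1.
Since M commutes with its reverse ~M = a - b*e12, M * ~M = a^2 - b^2*e12^2 = a^2 + b^2.
So M^{-1} = ~M / (a^2 + b^2) = (a - b*e12)/(a^2 + b^2).
a^2 + b^2 = 1 + 25 = 26
Scalar part = 1/26 = 1/26
Bivector coeff = -5/26 = -5/26
M^{-1} = 1/26 - 5/26*e12


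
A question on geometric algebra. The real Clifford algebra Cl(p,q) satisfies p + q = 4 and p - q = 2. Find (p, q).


We need p + q = 4 and p - q = 2.
Adding: 2p = 4 + 2 = 6, so p = 3.
Then q = 4 - 3 = 1.
(p, q) = (3, 1)


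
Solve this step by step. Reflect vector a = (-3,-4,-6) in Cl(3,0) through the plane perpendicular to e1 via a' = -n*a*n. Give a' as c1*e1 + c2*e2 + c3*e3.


Reflection formula: a' = -n*a*n, with n = e1 (unit vector, n^2 = 1).
For reflection through hyperplane perp to e1:
The component along e1 flips sign, others stay.
a = (-3, -4, -6)
a' = (3, -4, -6)
a' = 3*e1 - 4*e2 - 6*e3


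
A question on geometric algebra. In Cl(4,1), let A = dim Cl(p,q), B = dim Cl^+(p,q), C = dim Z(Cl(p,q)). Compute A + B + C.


n = 4 + 1 = 5
Total dim = 2^5 = 32
Even subalgebra dim = 2^4 = 16
n is odd, so center dim = 2
Sum = 32 + 16 + 2 = 50


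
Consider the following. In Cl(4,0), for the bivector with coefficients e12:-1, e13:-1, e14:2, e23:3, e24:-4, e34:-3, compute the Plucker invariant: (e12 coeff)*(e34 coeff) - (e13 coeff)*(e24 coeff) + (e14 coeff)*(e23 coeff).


Plucker relation: af - be + cd
a*f = (-1)*(-3) = 3
b*e = (-1)*(-4) = 4
c*d = 2*3 = 6
af - be + cd = 3 - 4 + 6
= 5


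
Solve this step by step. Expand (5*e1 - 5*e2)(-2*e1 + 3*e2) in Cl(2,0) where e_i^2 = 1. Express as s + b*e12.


Expand: (5*e1 - 5*e2)(-2*e1 + 3*e2)
= 5*(-2)*e1e1 + 5*3*e1e2 + (-5)*(-2)*e2e1 + (-5)*3*e2e2
Using e1^2 = e2^2 = 1, e2e1 = -e1e2:
Scalar part s = 5*(-2) + (-5)*3 = -10 + (-15) = -25
Bivector part b = 5*3 - (-5)*(-2) = 15 - 10 = 5
uv = -25 + 5*e12


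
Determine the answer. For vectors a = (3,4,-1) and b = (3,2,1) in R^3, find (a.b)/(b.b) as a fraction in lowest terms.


Projection coefficient = (a . b) / (b . b)
a . b = 3*3 + 4*2 + (-1)*1
= 9 + 8 + (-1) = 16
b . b = 3^2 + 2^2 + 1^2
= 9 + 4 + 1 = 14
Coefficient = 16/14
In lowest terms: 8/7


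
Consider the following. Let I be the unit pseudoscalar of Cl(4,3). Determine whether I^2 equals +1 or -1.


The pseudoscalar I = e1...e_n (product of all n generators) of Cl(p,q) satisfies I^2 = (-1)^(q + n(n-1)/2).
p = 4, q = 3, n = p + q = 7
n(n-1)/2 = 7 * 6 / 2 = 21
Exponent = q + n(n-1)/2 = 3 + 21 = 24
I^2 = (-1)^24 = +1


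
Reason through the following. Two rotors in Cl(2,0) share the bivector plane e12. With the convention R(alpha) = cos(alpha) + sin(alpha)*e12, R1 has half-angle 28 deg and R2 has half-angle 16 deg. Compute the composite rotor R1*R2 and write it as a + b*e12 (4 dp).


Same-plane rotors commute and their half-angles add:
R1*R2 = cos(a1 + a2) + sin(a1 + a2)*e12.
a1 + a2 = 28 + 16 = 44 deg
cos(44 deg) = 0.7193
sin(44 deg) = 0.6947
R1*R2 = 0.7193 + 0.6947*e12


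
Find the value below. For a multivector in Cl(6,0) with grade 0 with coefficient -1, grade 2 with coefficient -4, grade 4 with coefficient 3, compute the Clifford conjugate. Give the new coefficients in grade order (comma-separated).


Clifford conjugate sign for grade k: (-1)^(k(k+1)/2)
Grade 0: (-1)^(0*1/2) = (-1)^0 = 1, coeff -1 -> -1
Grade 2: (-1)^(2*3/2) = (-1)^3 = -1, coeff -4 -> 4
Grade 4: (-1)^(4*5/2) = (-1)^10 = 1, coeff 3 -> 3
Conjugated coefficients: -1, 4, 3


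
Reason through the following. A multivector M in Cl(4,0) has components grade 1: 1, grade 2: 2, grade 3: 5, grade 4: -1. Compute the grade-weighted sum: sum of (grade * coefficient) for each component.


Grade-weighted sum = sum of grade_k * coefficient_k
1*1 = 1
2*2 = 4
3*5 = 15
4*(-1) = -4
Total = 1 + 4 + 15 + (-4) = 16


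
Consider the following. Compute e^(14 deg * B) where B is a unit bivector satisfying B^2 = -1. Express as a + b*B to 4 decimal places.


For a unit bivector B with B^2 = -1, the exponential series gives
e^(theta*B) = cos(theta) + sin(theta)*B (the GA analogue of Euler's formula).
theta = 14 degrees = 0.244346 rad
cos(14 deg) = 0.9703
sin(14 deg) = 0.2419
exp(theta*B) = 0.9703 + 0.2419*B


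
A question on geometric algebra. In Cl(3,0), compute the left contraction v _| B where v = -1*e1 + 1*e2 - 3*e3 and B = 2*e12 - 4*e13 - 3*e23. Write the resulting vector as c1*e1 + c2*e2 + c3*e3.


Left contraction v _| B = <vB>_1 (grade-1 part of the geometric product vB).
Using e1_|e12 = e2, e2_|e12 = -e1, e1_|e13 = e3, e3_|e13 = -e1, e2_|e23 = e3, e3_|e23 = -e2:
e1 coeff: -v2*b12 - v3*b13 = -(1)*(2) - (-3)*(-4) = -14
e2 coeff: v1*b12 - v3*b23 = (-1)*(2) - (-3)*(-3) = -11
e3 coeff: v1*b13 + v2*b23 = (-1)*(-4) + (1)*(-3) = 1
v _| B = -14*e1 - 11*e2 + 1*e3


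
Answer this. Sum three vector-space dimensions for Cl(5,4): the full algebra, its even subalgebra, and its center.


n = 5 + 4 = 9
Total dim = 2^9 = 512
Even subalgebra dim = 2^8 = 256
n is odd, so center dim = 2
Sum = 512 + 256 + 2 = 770


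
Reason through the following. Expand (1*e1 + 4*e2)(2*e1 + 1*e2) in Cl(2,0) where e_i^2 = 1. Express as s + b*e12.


Expand: (1*e1 + 4*e2)(2*e1 + 1*e2)
= 1*2*e1e1 + 1*1*e1e2 + 4*2*e2e1 + 4*1*e2e2
Using e1^2 = e2^2 = 1, e2e1 = -e1e2:
Scalar part s = 1*2 + 4*1 = 2 + 4 = 6
Bivector part b = 1*1 - 4*2 = 1 - 8 = -7
uv = 6 - 7*e12


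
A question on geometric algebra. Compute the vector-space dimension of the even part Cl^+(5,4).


Even subalgebra dimension = 2^(n-1)
n = 5 + 4 = 9
2^(9 - 1) = 2^8 = 256
Verification: sum of C(9,k) for even k = 1 + 36 + 126 + 84 + 9 = 256
Result = 256


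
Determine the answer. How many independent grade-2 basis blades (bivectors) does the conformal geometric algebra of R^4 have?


The conformal model of R^4 uses Cl(5,1) with m = 4 + 2 = 6 generators.
Number of grade-2 blades = C(m, 2) = C(6, 2)
= 6*5/2 = 15


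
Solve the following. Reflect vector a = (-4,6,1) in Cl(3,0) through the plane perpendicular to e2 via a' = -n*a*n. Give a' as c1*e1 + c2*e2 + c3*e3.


Reflection formula: a' = -n*a*n, with n = e2 (unit vector, n^2 = 1).
For reflection through hyperplane perp to e2:
The component along e2 flips sign, others stay.
a = (-4, 6, 1)
a' = (-4, -6, 1)
a' = -4*e1 - 6*e2 + 1*e3


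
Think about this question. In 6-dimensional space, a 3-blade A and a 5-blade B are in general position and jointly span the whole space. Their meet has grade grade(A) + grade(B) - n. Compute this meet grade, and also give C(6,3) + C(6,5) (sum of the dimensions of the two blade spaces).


Meet grade = grade(A) + grade(B) - n
= 3 + 5 - 6 = 2
C(6,3) = 20
C(6,5) = 6
dim_A + dim_B = 20 + 6 = 26


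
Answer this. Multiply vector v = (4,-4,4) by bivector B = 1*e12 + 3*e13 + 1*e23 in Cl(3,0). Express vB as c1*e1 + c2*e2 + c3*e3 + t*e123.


vB has grade-1 (vector) and grade-3 (trivector) parts: vB = (v _| B) + (v ^ B).
Vector part <vB>_1:
  e1: -v2*b12 - v3*b13 = -(-4)*(1) - (4)*(3) = -8
  e2: v1*b12 - v3*b23 = (4)*(1) - (4)*(1) = 0
  e3: v1*b13 + v2*b23 = (4)*(3) + (-4)*(1) = 8
Trivector part <vB>_3:
  e123: v1*b23 - v2*b13 + v3*b12 = (4)*(1) - (-4)*(3) + (4)*(1) = 20
vB = -8*e1 + 0*e2 + 8*e3 + 20*e123


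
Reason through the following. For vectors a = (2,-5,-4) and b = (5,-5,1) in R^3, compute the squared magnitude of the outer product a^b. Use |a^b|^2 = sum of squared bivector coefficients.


a wedge b = (a1*b2 - a2*b1)*e12 + (a1*b3 - a3*b1)*e13 + (a2*b3 - a3*b2)*e23
e12 coeff: 2*(-5) - (-5)*5 = -10 - (-25) = 15
e13 coeff: 2*1 - (-4)*5 = 2 - (-20) = 22
e23 coeff: (-5)*1 - (-4)*(-5) = -5 - 20 = -25
|a wedge b|^2 = 15^2 + 22^2 + (-25)^2
= 225 + 484 + 625
= 1334


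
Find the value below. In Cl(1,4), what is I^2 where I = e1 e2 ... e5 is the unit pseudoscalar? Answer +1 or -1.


The pseudoscalar I = e1...e_n (product of all n generators) of Cl(p,q) satisfies I^2 = (-1)^(q + n(n-1)/2).
p = 1, q = 4, n = p + q = 5
n(n-1)/2 = 5 * 4 / 2 = 10
Exponent = q + n(n-1)/2 = 4 + 10 = 14
I^2 = (-1)^14 = +1


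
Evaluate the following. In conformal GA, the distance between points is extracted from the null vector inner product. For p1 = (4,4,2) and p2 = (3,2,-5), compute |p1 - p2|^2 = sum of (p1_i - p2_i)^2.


p1 - p2 = (1, 2, 7)
|p1 - p2|^2 = 1^2 + 2^2 + 7^2
= 1 + 4 + 49
= 54


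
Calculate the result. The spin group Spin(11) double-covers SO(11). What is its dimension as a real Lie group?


Spin(n) double-covers SO(n); both have Lie algebra so(n) of dimension n(n-1)/2.
n = 11
n(n-1) = 11 * 10 = 110
dim Spin(11) = 110/2 = 55


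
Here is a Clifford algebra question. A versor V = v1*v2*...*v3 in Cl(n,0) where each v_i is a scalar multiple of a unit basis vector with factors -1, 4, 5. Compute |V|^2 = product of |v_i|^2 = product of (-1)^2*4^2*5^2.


Each vector v_i has |v_i|^2 = s_i^2
Squared scales: (-1)^2 = 1, 4^2 = 16, 5^2 = 25
|V|^2 = 1 * 16 * 25
= 400


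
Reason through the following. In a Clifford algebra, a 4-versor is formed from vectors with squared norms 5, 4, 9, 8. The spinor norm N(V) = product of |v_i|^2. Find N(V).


Spinor norm N(V) = |v1|^2 * |v2|^2 * ... * |v4|^2
= 5 * 4 * 9 * 8
Running product: 5, 20, 180, 1440
N(V) = 1440


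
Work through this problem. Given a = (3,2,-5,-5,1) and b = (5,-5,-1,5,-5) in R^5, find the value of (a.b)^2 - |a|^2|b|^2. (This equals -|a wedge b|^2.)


a . b = 3*5 + 2*(-5) + (-5)*(-1) + (-5)*5 + 1*(-5)
= 15 + (-10) + 5 + (-25) + (-5) = -20
|a|^2 = 3^2 + 2^2 + (-5)^2 + (-5)^2 + 1^2 = 64
|b|^2 = 5^2 + (-5)^2 + (-1)^2 + 5^2 + (-5)^2 = 101
(a.b)^2 = (-20)^2 = 400
|a|^2 * |b|^2 = 64 * 101 = 6464
Result = 400 - 6464 = -6064


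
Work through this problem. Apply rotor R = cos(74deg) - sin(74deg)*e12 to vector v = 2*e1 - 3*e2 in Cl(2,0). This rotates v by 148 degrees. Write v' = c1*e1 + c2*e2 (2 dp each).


Rotor R = cos(74deg) - sin(74deg)*e12
Rotation angle theta = 2 * 74 = 148 degrees
v' = R*v*~R rotates v by theta.
cos(148deg) = -0.8480, sin(148deg) = 0.5299
v'_1 = 2*cos(148deg) - (-3)*sin(148deg)
= 2*(-0.8480) - (-3)*0.5299
= -0.11
v'_2 = 2*sin(148deg) + (-3)*cos(148deg)
= 2*0.5299 + (-3)*(-0.8480)
= 3.60
v' = -0.11*e1 + 3.60*e2


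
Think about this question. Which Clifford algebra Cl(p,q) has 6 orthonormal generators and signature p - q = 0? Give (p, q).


We need p + q = 6 and p - q = 0.
Adding: 2p = 6 + 0 = 6, so p = 3.
Then q = 6 - 3 = 3.
(p, q) = (3, 3)


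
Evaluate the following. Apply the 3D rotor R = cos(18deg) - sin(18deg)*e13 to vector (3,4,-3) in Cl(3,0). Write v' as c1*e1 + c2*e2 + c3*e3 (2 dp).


Rotor R = cos(18deg) - sin(18deg)*e13
Rotation angle theta = 2 * 18 = 36 degrees in the e13 plane (e1 -> e3).
The component perpendicular to the plane (e2) is invariant: v'_2 = v2 = 4.00
cos(36deg) = 0.8090, sin(36deg) = 0.5878
v'_1 = v1*cos(theta) - v3*sin(theta) = 3*0.8090 - (-3)*0.5878 = 4.19
v'_3 = v1*sin(theta) + v3*cos(theta) = 3*0.5878 + (-3)*0.8090 = -0.66
v' = 4.19*e1 + 4.00*e2 - 0.66*e3


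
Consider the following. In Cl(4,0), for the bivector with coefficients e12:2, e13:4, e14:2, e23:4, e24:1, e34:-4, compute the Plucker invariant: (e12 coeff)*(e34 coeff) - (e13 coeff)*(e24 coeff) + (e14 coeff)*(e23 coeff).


Plucker relation: af - be + cd
a*f = 2*(-4) = -8
b*e = 4*1 = 4
c*d = 2*4 = 8
af - be + cd = -8 - 4 + 8
= -4


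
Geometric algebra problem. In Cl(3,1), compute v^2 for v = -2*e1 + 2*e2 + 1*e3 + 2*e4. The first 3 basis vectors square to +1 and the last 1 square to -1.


v^2 = sum of c_i^2 * e_i^2
Positive signature terms (e_i^2 = +1): (-2)^2 + 2^2 + 1^2 = 9
Negative signature terms (e_j^2 = -1): 2^2 = 4
v^2 = 9 - 4 = 5


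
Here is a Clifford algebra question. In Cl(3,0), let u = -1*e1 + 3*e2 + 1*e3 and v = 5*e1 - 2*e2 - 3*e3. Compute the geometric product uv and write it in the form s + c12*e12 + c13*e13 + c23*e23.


In Cl(3,0): e_i^2 = 1, e_ie_j = -e_je_i for i != j.
Scalar part = u . v = (-1)*5 + 3*(-2) + 1*(-3)
= -5 + (-6) + (-3) = -14
e12 coeff = (-1)*(-2) - 3*5 = 2 - 15 = -13
e13 coeff = (-1)*(-3) - 1*5 = 3 - 5 = -2
e23 coeff = 3*(-3) - 1*(-2) = -9 - (-2) = -7
uv = -14 - 13*e12 - 2*e13 - 7*e23


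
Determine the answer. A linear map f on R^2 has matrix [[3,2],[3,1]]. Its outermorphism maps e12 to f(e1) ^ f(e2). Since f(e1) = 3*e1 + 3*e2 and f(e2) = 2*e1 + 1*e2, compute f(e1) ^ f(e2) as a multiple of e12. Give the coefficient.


The outermorphism of a linear map f sends e1^e2 to f(e1)^f(e2).
f(e1) = 3*e1 + 3*e2
f(e2) = 2*e1 + 1*e2
f(e1) ^ f(e2) = (3*e1 + 3*e2) ^ (2*e1 + 1*e2)
= 3*1*e12 + 3*2*e21
= (3 - 6)*e12
= -3*e12
Coefficient = -3


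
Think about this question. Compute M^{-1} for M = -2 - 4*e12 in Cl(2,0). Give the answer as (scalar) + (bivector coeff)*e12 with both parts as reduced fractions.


M = -2 - 4*e12, where e12^2 = -1.
Since M commutes with its reverse ~M = a - b*e12, M * ~M = a^2 - b^2*e12^2 = a^2 + b^2.
So M^{-1} = ~M / (a^2 + b^2) = (a - b*e12)/(a^2 + b^2).
a^2 + b^2 = 4 + 16 = 20
Scalar part = -2/20 = -1/10
Bivector coeff = 4/20 = 1/5
M^{-1} = -1/10 + 1/5*e12


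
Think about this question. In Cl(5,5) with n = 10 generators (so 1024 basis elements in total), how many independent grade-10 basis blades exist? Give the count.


Number of grade-k basis blades in Cl(p,q) with n = p + q is C(n, k).
n = 5 + 5 = 10
C(10, 10) = 10! / (10! * 0!)
= 3628800 / (3628800 * 1)
= 1


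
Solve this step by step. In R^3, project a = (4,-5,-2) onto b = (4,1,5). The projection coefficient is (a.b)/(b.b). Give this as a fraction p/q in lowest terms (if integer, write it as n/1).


Projection coefficient = (a . b) / (b . b)
a . b = 4*4 + (-5)*1 + (-2)*5
= 16 + (-5) + (-10) = 1
b . b = 4^2 + 1^2 + 5^2
= 16 + 1 + 25 = 42
Coefficient = 1/42
In lowest terms: 1/42


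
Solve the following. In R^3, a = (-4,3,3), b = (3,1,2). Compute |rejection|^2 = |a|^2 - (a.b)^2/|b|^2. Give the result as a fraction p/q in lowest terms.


|a|^2 = (-4)^2 + 3^2 + 3^2 = 34
|b|^2 = 3^2 + 1^2 + 2^2 = 14
a . b = (-4)*3 + 3*1 + 3*2 = -3
(a.b)^2 = (-3)^2 = 9
|rej|^2 = 34 - 9/14
= (476 - 9)/14
= 467/14
In lowest terms: 467/14


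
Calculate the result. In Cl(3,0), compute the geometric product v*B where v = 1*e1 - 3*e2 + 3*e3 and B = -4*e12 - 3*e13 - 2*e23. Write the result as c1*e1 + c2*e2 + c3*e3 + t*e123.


vB has grade-1 (vector) and grade-3 (trivector) parts: vB = (v _| B) + (v ^ B).
Vector part <vB>_1:
  e1: -v2*b12 - v3*b13 = -(-3)*(-4) - (3)*(-3) = -3
  e2: v1*b12 - v3*b23 = (1)*(-4) - (3)*(-2) = 2
  e3: v1*b13 + v2*b23 = (1)*(-3) + (-3)*(-2) = 3
Trivector part <vB>_3:
  e123: v1*b23 - v2*b13 + v3*b12 = (1)*(-2) - (-3)*(-3) + (3)*(-4) = -23
vB = -3*e1 + 2*e2 + 3*e3 - 23*e123


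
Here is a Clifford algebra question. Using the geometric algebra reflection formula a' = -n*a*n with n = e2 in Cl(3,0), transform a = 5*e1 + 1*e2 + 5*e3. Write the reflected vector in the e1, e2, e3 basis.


Reflection formula: a' = -n*a*n, with n = e2 (unit vector, n^2 = 1).
For reflection through hyperplane perp to e2:
The component along e2 flips sign, others stay.
a = (5, 1, 5)
a' = (5, -1, 5)
a' = 5*e1 - 1*e2 + 5*e3


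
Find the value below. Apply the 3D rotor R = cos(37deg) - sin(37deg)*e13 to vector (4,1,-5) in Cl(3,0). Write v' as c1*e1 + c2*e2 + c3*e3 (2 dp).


Rotor R = cos(37deg) - sin(37deg)*e13
Rotation angle theta = 2 * 37 = 74 degrees in the e13 plane (e1 -> e3).
The component perpendicular to the plane (e2) is invariant: v'_2 = v2 = 1.00
cos(74deg) = 0.2756, sin(74deg) = 0.9613
v'_1 = v1*cos(theta) - v3*sin(theta) = 4*0.2756 - (-5)*0.9613 = 5.91
v'_3 = v1*sin(theta) + v3*cos(theta) = 4*0.9613 + (-5)*0.2756 = 2.47
v' = 5.91*e1 + 1.00*e2 + 2.47*e3


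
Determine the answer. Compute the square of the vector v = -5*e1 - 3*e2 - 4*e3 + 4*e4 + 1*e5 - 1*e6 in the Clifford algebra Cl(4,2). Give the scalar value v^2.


v^2 = sum of c_i^2 * e_i^2
Positive signature terms (e_i^2 = +1): (-5)^2 + (-3)^2 + (-4)^2 + 4^2 = 66
Negative signature terms (e_j^2 = -1): 1^2 + (-1)^2 = 2
v^2 = 66 - 2 = 64


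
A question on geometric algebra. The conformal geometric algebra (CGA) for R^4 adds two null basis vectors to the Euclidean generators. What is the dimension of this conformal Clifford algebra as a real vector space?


The conformal model of R^4 uses Cl(5,1): the 4 Euclidean generators plus two extra orthogonal generators e+ (e+^2 = +1) and e- (e-^2 = -1), from which the null vectors e0, einf are built.
Number of generators m = 4 + 2 = 6.
dim Cl(p,q) = 2^m = 2^6 = 64


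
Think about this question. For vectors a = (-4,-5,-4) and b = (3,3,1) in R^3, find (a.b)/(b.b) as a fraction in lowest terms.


Projection coefficient = (a . b) / (b . b)
a . b = (-4)*3 + (-5)*3 + (-4)*1
= -12 + (-15) + (-4) = -31
b . b = 3^2 + 3^2 + 1^2
= 9 + 9 + 1 = 19
Coefficient = -31/19
In lowest terms: -31/19


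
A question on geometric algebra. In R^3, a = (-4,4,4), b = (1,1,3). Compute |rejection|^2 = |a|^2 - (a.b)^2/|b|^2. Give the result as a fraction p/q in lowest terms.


|a|^2 = (-4)^2 + 4^2 + 4^2 = 48
|b|^2 = 1^2 + 1^2 + 3^2 = 11
a . b = (-4)*1 + 4*1 + 4*3 = 12
(a.b)^2 = 12^2 = 144
|rej|^2 = 48 - 144/11
= (528 - 144)/11
= 384/11
In lowest terms: 384/11


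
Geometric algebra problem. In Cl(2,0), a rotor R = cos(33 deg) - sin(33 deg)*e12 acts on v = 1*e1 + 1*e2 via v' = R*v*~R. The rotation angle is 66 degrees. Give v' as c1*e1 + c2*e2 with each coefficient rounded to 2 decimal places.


Rotor R = cos(33deg) - sin(33deg)*e12
Rotation angle theta = 2 * 33 = 66 degrees
v' = R*v*~R rotates v by theta.
cos(66deg) = 0.4067, sin(66deg) = 0.9135
v'_1 = 1*cos(66deg) - 1*sin(66deg)
= 1*0.4067 - 1*0.9135
= -0.51
v'_2 = 1*sin(66deg) + 1*cos(66deg)
= 1*0.9135 + 1*0.4067
= 1.32
v' = -0.51*e1 + 1.32*e2


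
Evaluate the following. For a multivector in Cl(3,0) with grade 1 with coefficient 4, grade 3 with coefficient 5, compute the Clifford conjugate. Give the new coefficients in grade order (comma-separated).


Clifford conjugate sign for grade k: (-1)^(k(k+1)/2)
Grade 1: (-1)^(1*2/2) = (-1)^1 = -1, coeff 4 -> -4
Grade 3: (-1)^(3*4/2) = (-1)^6 = 1, coeff 5 -> 5
Conjugated coefficients: -4, 5


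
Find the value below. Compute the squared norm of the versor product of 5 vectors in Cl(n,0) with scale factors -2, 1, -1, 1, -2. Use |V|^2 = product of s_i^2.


Each vector v_i has |v_i|^2 = s_i^2
Squared scales: (-2)^2 = 4, 1^2 = 1, (-1)^2 = 1, 1^2 = 1, (-2)^2 = 4
|V|^2 = 4 * 1 * 1 * 1 * 4
= 16


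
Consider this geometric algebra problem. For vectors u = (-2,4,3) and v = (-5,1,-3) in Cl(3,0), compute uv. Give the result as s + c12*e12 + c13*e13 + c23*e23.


In Cl(3,0): e_i^2 = 1, e_ie_j = -e_je_i for i != j.
Scalar part = u . v = (-2)*(-5) + 4*1 + 3*(-3)
= 10 + 4 + (-9) = 5
e12 coeff = (-2)*1 - 4*(-5) = -2 - (-20) = 18
e13 coeff = (-2)*(-3) - 3*(-5) = 6 - (-15) = 21
e23 coeff = 4*(-3) - 3*1 = -12 - 3 = -15
uv = 5 + 18*e12 + 21*e13 - 15*e23


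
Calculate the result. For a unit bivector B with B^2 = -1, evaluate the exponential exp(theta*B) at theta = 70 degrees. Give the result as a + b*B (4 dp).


For a unit bivector B with B^2 = -1, the exponential series gives
e^(theta*B) = cos(theta) + sin(theta)*B (the GA analogue of Euler's formula).
theta = 70 degrees = 1.22173 rad
cos(70 deg) = 0.3420
sin(70 deg) = 0.9397
exp(theta*B) = 0.3420 + 0.9397*B


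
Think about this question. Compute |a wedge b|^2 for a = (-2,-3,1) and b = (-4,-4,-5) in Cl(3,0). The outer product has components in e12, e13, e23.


a wedge b = (a1*b2 - a2*b1)*e12 + (a1*b3 - a3*b1)*e13 + (a2*b3 - a3*b2)*e23
e12 coeff: (-2)*(-4) - (-3)*(-4) = 8 - 12 = -4
e13 coeff: (-2)*(-5) - 1*(-4) = 10 - (-4) = 14
e23 coeff: (-3)*(-5) - 1*(-4) = 15 - (-4) = 19
|a wedge b|^2 = (-4)^2 + 14^2 + 19^2
= 16 + 196 + 361
= 573


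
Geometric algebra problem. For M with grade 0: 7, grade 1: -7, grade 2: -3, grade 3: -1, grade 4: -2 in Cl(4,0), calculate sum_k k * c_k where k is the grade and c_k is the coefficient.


Grade-weighted sum = sum of grade_k * coefficient_k
0*7 = 0
1*(-7) = -7
2*(-3) = -6
3*(-1) = -3
4*(-2) = -8
Total = 0 + (-7) + (-6) + (-3) + (-8) = -24


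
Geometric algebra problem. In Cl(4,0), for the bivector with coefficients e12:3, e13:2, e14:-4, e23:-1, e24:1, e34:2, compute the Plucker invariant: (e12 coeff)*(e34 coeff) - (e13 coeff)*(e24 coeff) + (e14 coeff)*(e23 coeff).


Plucker relation: af - be + cd
a*f = 3*2 = 6
b*e = 2*1 = 2
c*d = (-4)*(-1) = 4
af - be + cd = 6 - 2 + 4
= 8


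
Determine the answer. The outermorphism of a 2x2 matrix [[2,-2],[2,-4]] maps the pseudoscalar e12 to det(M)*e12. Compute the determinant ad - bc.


The outermorphism of a linear map f sends e1^e2 to f(e1)^f(e2).
f(e1) = 2*e1 + 2*e2
f(e2) = -2*e1 - 4*e2
f(e1) ^ f(e2) = (2*e1 + 2*e2) ^ (-2*e1 - 4*e2)
= 2*(-4)*e12 + 2*(-2)*e21
= (-8 - (-4))*e12
= -4*e12
Coefficient = -4


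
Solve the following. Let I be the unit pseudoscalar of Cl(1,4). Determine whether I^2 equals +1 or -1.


The pseudoscalar I = e1...e_n (product of all n generators) of Cl(p,q) satisfies I^2 = (-1)^(q + n(n-1)/2).
p = 1, q = 4, n = p + q = 5
n(n-1)/2 = 5 * 4 / 2 = 10
Exponent = q + n(n-1)/2 = 4 + 10 = 14
I^2 = (-1)^14 = +1


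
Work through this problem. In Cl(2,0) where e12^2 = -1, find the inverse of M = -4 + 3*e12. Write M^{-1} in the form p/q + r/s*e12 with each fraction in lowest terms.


M = -4 + 3*e12, where e12^2 = -1.
Since M commutes with its reverse ~M = a - b*e12, M * ~M = a^2 - b^2*e12^2 = a^2 + b^2.
So M^{-1} = ~M / (a^2 + b^2) = (a - b*e12)/(a^2 + b^2).
a^2 + b^2 = 16 + 9 = 25
Scalar part = -4/25 = -4/25
Bivector coeff = -3/25 = -3/25
M^{-1} = -4/25 - 3/25*e12


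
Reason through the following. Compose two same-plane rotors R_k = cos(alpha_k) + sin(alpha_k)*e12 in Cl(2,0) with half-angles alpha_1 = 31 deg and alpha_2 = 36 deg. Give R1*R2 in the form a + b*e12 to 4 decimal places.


Same-plane rotors commute and their half-angles add:
R1*R2 = cos(a1 + a2) + sin(a1 + a2)*e12.
a1 + a2 = 31 + 36 = 67 deg
cos(67 deg) = 0.3907
sin(67 deg) = 0.9205
R1*R2 = 0.3907 + 0.9205*e12


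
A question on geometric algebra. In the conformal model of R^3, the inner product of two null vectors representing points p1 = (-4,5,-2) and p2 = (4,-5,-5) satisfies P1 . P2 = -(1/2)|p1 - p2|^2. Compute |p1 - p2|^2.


p1 - p2 = (-8, 10, 3)
|p1 - p2|^2 = (-8)^2 + 10^2 + 3^2
= 64 + 100 + 9
= 173


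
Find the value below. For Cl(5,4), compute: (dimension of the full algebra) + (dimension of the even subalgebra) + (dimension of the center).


n = 5 + 4 = 9
Total dim = 2^9 = 512
Even subalgebra dim = 2^8 = 256
n is odd, so center dim = 2
Sum = 512 + 256 + 2 = 770


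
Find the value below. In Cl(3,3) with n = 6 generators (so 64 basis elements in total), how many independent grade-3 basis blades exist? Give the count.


Number of grade-k basis blades in Cl(p,q) with n = p + q is C(n, k).
n = 3 + 3 = 6
C(6, 3) = 6! / (3! * 3!)
= 720 / (6 * 6)
= 20


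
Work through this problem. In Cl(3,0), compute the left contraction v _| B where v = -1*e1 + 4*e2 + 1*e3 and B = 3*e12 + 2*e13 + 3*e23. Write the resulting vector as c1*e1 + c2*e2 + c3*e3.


Left contraction v _| B = <vB>_1 (grade-1 part of the geometric product vB).
Using e1_|e12 = e2, e2_|e12 = -e1, e1_|e13 = e3, e3_|e13 = -e1, e2_|e23 = e3, e3_|e23 = -e2:
e1 coeff: -v2*b12 - v3*b13 = -(4)*(3) - (1)*(2) = -14
e2 coeff: v1*b12 - v3*b23 = (-1)*(3) - (1)*(3) = -6
e3 coeff: v1*b13 + v2*b23 = (-1)*(2) + (4)*(3) = 10
v _| B = -14*e1 - 6*e2 + 10*e3


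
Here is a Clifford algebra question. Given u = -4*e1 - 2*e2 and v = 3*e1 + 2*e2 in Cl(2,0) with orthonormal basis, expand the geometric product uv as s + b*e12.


Expand: (-4*e1 - 2*e2)(3*e1 + 2*e2)
= (-4)*3*e1e1 + (-4)*2*e1e2 + (-2)*3*e2e1 + (-2)*2*e2e2
Using e1^2 = e2^2 = 1, e2e1 = -e1e2:
Scalar part s = (-4)*3 + (-2)*2 = -12 + (-4) = -16
Bivector part b = (-4)*2 - (-2)*3 = -8 - (-6) = -2
uv = -16 - 2*e12


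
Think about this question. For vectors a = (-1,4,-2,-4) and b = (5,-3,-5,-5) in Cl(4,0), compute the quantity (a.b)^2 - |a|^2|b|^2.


a . b = (-1)*5 + 4*(-3) + (-2)*(-5) + (-4)*(-5)
= -5 + (-12) + 10 + 20 = 13
|a|^2 = (-1)^2 + 4^2 + (-2)^2 + (-4)^2 = 37
|b|^2 = 5^2 + (-3)^2 + (-5)^2 + (-5)^2 = 84
(a.b)^2 = 13^2 = 169
|a|^2 * |b|^2 = 37 * 84 = 3108
Result = 169 - 3108 = -2939


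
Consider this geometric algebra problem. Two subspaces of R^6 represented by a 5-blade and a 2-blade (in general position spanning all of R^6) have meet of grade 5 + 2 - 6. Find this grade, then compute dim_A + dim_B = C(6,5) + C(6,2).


Meet grade = grade(A) + grade(B) - n
= 5 + 2 - 6 = 1
C(6,5) = 6
C(6,2) = 15
dim_A + dim_B = 6 + 15 = 21


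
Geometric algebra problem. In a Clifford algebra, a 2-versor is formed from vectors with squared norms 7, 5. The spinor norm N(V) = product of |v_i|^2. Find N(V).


Spinor norm N(V) = |v1|^2 * |v2|^2 * ... * |v2|^2
= 7 * 5
Running product: 7, 35
N(V) = 35


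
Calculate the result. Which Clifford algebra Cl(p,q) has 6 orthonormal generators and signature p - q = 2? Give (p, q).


We need p + q = 6 and p - q = 2.
Adding: 2p = 6 + 2 = 8, so p = 4.
Then q = 6 - 4 = 2.
(p, q) = (4, 2)


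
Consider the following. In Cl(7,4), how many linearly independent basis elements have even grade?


Even subalgebra dimension = 2^(n-1)
n = 7 + 4 = 11
2^(11 - 1) = 2^10 = 1024
Verification: sum of C(11,k) for even k = 1 + 55 + 330 + 462 + 165 + 11 = 1024
Result = 1024


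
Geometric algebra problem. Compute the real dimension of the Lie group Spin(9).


Spin(n) double-covers SO(n); both have Lie algebra so(n) of dimension n(n-1)/2.
n = 9
n(n-1) = 9 * 8 = 72
dim Spin(9) = 72/2 = 36


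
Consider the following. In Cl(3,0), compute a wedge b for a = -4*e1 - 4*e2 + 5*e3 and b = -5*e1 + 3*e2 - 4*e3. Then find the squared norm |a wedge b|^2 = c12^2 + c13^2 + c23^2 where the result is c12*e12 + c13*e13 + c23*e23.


a wedge b = (a1*b2 - a2*b1)*e12 + (a1*b3 - a3*b1)*e13 + (a2*b3 - a3*b2)*e23
e12 coeff: (-4)*3 - (-4)*(-5) = -12 - 20 = -32
e13 coeff: (-4)*(-4) - 5*(-5) = 16 - (-25) = 41
e23 coeff: (-4)*(-4) - 5*3 = 16 - 15 = 1
|a wedge b|^2 = (-32)^2 + 41^2 + 1^2
= 1024 + 1681 + 1
= 2706


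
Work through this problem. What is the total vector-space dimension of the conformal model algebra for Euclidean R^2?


The conformal model of R^2 uses Cl(3,1): the 2 Euclidean generators plus two extra orthogonal generators e+ (e+^2 = +1) and e- (e-^2 = -1), from which the null vectors e0, einf are built.
Number of generators m = 2 + 2 = 4.
dim Cl(p,q) = 2^m = 2^4 = 16


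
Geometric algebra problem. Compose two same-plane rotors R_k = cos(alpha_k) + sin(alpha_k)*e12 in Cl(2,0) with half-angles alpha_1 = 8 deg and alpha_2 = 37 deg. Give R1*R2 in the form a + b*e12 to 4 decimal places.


Same-plane rotors commute and their half-angles add:
R1*R2 = cos(a1 + a2) + sin(a1 + a2)*e12.
a1 + a2 = 8 + 37 = 45 deg
cos(45 deg) = 0.7071
sin(45 deg) = 0.7071
R1*R2 = 0.7071 + 0.7071*e12


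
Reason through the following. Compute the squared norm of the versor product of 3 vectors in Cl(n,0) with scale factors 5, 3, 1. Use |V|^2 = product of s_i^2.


Each vector v_i has |v_i|^2 = s_i^2
Squared scales: 5^2 = 25, 3^2 = 9, 1^2 = 1
|V|^2 = 25 * 9 * 1
= 225


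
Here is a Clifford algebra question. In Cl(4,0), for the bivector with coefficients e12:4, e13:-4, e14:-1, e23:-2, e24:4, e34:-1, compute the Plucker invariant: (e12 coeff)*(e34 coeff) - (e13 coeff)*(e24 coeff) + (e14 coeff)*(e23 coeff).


Plucker relation: af - be + cd
a*f = 4*(-1) = -4
b*e = (-4)*4 = -16
c*d = (-1)*(-2) = 2
af - be + cd = -4 - (-16) + 2
= 14


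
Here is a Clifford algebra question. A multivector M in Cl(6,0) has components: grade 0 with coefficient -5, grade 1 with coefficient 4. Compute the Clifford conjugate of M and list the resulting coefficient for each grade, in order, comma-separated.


Clifford conjugate sign for grade k: (-1)^(k(k+1)/2)
Grade 0: (-1)^(0*1/2) = (-1)^0 = 1, coeff -5 -> -5
Grade 1: (-1)^(1*2/2) = (-1)^1 = -1, coeff 4 -> -4
Conjugated coefficients: -5, -4


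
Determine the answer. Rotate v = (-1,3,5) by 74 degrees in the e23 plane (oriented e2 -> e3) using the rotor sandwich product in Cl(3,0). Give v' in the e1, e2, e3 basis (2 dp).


Rotor R = cos(37deg) - sin(37deg)*e23
Rotation angle theta = 2 * 37 = 74 degrees in the e23 plane (e2 -> e3).
The component perpendicular to the plane (e1) is invariant: v'_1 = v1 = -1.00
cos(74deg) = 0.2756, sin(74deg) = 0.9613
v'_2 = v2*cos(theta) - v3*sin(theta) = 3*0.2756 - 5*0.9613 = -3.98
v'_3 = v2*sin(theta) + v3*cos(theta) = 3*0.9613 + 5*0.2756 = 4.26
v' = -1.00*e1 - 3.98*e2 + 4.26*e3


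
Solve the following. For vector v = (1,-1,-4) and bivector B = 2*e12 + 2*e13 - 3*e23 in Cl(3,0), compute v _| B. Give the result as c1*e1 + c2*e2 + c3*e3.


Left contraction v _| B = <vB>_1 (grade-1 part of the geometric product vB).
Using e1_|e12 = e2, e2_|e12 = -e1, e1_|e13 = e3, e3_|e13 = -e1, e2_|e23 = e3, e3_|e23 = -e2:
e1 coeff: -v2*b12 - v3*b13 = -(-1)*(2) - (-4)*(2) = 10
e2 coeff: v1*b12 - v3*b23 = (1)*(2) - (-4)*(-3) = -10
e3 coeff: v1*b13 + v2*b23 = (1)*(2) + (-1)*(-3) = 5
v _| B = 10*e1 - 10*e2 + 5*e3


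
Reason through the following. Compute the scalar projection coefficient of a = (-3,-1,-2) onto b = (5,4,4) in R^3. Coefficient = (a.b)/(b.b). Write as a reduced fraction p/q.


Projection coefficient = (a . b) / (b . b)
a . b = (-3)*5 + (-1)*4 + (-2)*4
= -15 + (-4) + (-8) = -27
b . b = 5^2 + 4^2 + 4^2
= 25 + 16 + 16 = 57
Coefficient = -27/57
In lowest terms: -9/19


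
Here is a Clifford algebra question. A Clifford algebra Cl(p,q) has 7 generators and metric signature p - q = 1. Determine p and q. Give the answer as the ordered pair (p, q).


We need p + q = 7 and p - q = 1.
Adding: 2p = 7 + 1 = 8, so p = 4.
Then q = 7 - 4 = 3.
(p, q) = (4, 3)


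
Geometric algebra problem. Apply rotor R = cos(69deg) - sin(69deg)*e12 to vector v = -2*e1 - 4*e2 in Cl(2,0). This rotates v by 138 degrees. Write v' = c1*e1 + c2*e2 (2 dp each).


Rotor R = cos(69deg) - sin(69deg)*e12
Rotation angle theta = 2 * 69 = 138 degrees
v' = R*v*~R rotates v by theta.
cos(138deg) = -0.7431, sin(138deg) = 0.6691
v'_1 = -2*cos(138deg) - (-4)*sin(138deg)
= -2*(-0.7431) - (-4)*0.6691
= 4.16
v'_2 = -2*sin(138deg) + (-4)*cos(138deg)
= -2*0.6691 + (-4)*(-0.7431)
= 1.63
v' = 4.16*e1 + 1.63*e2


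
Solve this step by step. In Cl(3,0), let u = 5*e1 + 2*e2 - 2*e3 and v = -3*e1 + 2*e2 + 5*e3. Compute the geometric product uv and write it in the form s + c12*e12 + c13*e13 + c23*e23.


In Cl(3,0): e_i^2 = 1, e_ie_j = -e_je_i for i != j.
Scalar part = u . v = 5*(-3) + 2*2 + (-2)*5
= -15 + 4 + (-10) = -21
e12 coeff = 5*2 - 2*(-3) = 10 - (-6) = 16
e13 coeff = 5*5 - (-2)*(-3) = 25 - 6 = 19
e23 coeff = 2*5 - (-2)*2 = 10 - (-4) = 14
uv = -21 + 16*e12 + 19*e13 + 14*e23


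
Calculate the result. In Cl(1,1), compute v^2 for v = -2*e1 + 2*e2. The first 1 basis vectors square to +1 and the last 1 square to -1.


v^2 = sum of c_i^2 * e_i^2
Positive signature terms (e_i^2 = +1): (-2)^2 = 4
Negative signature terms (e_j^2 = -1): 2^2 = 4
v^2 = 4 - 4 = 0


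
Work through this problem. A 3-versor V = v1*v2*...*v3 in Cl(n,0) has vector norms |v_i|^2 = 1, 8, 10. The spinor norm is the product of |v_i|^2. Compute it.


Spinor norm N(V) = |v1|^2 * |v2|^2 * ... * |v3|^2
= 1 * 8 * 10
Running product: 1, 8, 80
N(V) = 80


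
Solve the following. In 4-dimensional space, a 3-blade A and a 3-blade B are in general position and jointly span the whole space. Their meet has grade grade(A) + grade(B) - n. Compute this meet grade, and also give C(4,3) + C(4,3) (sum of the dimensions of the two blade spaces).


Meet grade = grade(A) + grade(B) - n
= 3 + 3 - 4 = 2
C(4,3) = 4
C(4,3) = 4
dim_A + dim_B = 4 + 4 = 8


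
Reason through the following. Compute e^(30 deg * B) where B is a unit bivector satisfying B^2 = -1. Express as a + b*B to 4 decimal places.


For a unit bivector B with B^2 = -1, the exponential series gives
e^(theta*B) = cos(theta) + sin(theta)*B (the GA analogue of Euler's formula).
theta = 30 degrees = 0.523599 rad
cos(30 deg) = 0.8660
sin(30 deg) = 0.5000
exp(theta*B) = 0.8660 + 0.5000*B


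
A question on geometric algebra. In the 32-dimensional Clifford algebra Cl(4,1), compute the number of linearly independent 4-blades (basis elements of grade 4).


Number of grade-k basis blades in Cl(p,q) with n = p + q is C(n, k).
n = 4 + 1 = 5
C(5, 4) = 5! / (4! * 1!)
= 120 / (24 * 1)
= 5


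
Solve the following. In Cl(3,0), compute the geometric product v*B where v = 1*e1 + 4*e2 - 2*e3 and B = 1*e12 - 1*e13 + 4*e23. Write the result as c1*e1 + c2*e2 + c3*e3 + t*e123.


vB has grade-1 (vector) and grade-3 (trivector) parts: vB = (v _| B) + (v ^ B).
Vector part <vB>_1:
  e1: -v2*b12 - v3*b13 = -(4)*(1) - (-2)*(-1) = -6
  e2: v1*b12 - v3*b23 = (1)*(1) - (-2)*(4) = 9
  e3: v1*b13 + v2*b23 = (1)*(-1) + (4)*(4) = 15
Trivector part <vB>_3:
  e123: v1*b23 - v2*b13 + v3*b12 = (1)*(4) - (4)*(-1) + (-2)*(1) = 6
vB = -6*e1 + 9*e2 + 15*e3 + 6*e123


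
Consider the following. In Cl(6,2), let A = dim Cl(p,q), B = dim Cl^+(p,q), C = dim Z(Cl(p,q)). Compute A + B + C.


n = 6 + 2 = 8
Total dim = 2^8 = 256
Even subalgebra dim = 2^7 = 128
n is even, so center dim = 1
Sum = 256 + 128 + 1 = 385


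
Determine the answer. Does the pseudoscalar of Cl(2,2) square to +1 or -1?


The pseudoscalar I = e1...e_n (product of all n generators) of Cl(p,q) satisfies I^2 = (-1)^(q + n(n-1)/2).
p = 2, q = 2, n = p + q = 4
n(n-1)/2 = 4 * 3 / 2 = 6
Exponent = q + n(n-1)/2 = 2 + 6 = 8
I^2 = (-1)^8 = +1


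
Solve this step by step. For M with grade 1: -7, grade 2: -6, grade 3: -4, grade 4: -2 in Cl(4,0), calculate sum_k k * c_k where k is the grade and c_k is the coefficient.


Grade-weighted sum = sum of grade_k * coefficient_k
1*(-7) = -7
2*(-6) = -12
3*(-4) = -12
4*(-2) = -8
Total = -7 + (-12) + (-12) + (-8) = -39


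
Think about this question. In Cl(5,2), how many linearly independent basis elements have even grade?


Even subalgebra dimension = 2^(n-1)
n = 5 + 2 = 7
2^(7 - 1) = 2^6 = 64
Verification: sum of C(7,k) for even k = 1 + 21 + 35 + 7 = 64
Result = 64


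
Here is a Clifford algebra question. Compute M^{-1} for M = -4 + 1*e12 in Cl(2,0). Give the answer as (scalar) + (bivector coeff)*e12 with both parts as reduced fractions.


M = -4 + 1*e12, where e12^2 = -1.
Since M commutes with its reverse ~M = a - b*e12, M * ~M = a^2 - b^2*e12^2 = a^2 + b^2.
So M^{-1} = ~M / (a^2 + b^2) = (a - b*e12)/(a^2 + b^2).
a^2 + b^2 = 16 + 1 = 17
Scalar part = -4/17 = -4/17
Bivector coeff = -1/17 = -1/17
M^{-1} = -4/17 - 1/17*e12


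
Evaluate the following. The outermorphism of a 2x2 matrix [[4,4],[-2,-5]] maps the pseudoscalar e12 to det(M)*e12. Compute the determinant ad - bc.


The outermorphism of a linear map f sends e1^e2 to f(e1)^f(e2).
f(e1) = 4*e1 - 2*e2
f(e2) = 4*e1 - 5*e2
f(e1) ^ f(e2) = (4*e1 - 2*e2) ^ (4*e1 - 5*e2)
= 4*(-5)*e12 + (-2)*4*e21
= (-20 - (-8))*e12
= -12*e12
Coefficient = -12


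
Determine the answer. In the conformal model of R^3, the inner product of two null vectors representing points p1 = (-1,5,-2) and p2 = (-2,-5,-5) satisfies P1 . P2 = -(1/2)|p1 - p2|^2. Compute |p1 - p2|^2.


p1 - p2 = (1, 10, 3)
|p1 - p2|^2 = 1^2 + 10^2 + 3^2
= 1 + 100 + 9
= 110


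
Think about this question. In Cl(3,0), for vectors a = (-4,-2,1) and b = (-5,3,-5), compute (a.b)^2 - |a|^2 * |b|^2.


a . b = (-4)*(-5) + (-2)*3 + 1*(-5)
= 20 + (-6) + (-5) = 9
|a|^2 = (-4)^2 + (-2)^2 + 1^2 = 21
|b|^2 = (-5)^2 + 3^2 + (-5)^2 = 59
(a.b)^2 = 9^2 = 81
|a|^2 * |b|^2 = 21 * 59 = 1239
Result = 81 - 1239 = -1158


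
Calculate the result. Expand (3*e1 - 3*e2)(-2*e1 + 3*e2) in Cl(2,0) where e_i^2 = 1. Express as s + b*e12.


Expand: (3*e1 - 3*e2)(-2*e1 + 3*e2)
= 3*(-2)*e1e1 + 3*3*e1e2 + (-3)*(-2)*e2e1 + (-3)*3*e2e2
Using e1^2 = e2^2 = 1, e2e1 = -e1e2:
Scalar part s = 3*(-2) + (-3)*3 = -6 + (-9) = -15
Bivector part b = 3*3 - (-3)*(-2) = 9 - 6 = 3
uv = -15 + 3*e12


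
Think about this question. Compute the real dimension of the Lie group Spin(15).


Spin(n) double-covers SO(n); both have Lie algebra so(n) of dimension n(n-1)/2.
n = 15
n(n-1) = 15 * 14 = 210
dim Spin(15) = 210/2 = 105


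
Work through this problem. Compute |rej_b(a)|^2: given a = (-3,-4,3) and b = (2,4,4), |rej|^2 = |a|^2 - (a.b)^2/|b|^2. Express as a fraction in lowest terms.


|a|^2 = (-3)^2 + (-4)^2 + 3^2 = 34
|b|^2 = 2^2 + 4^2 + 4^2 = 36
a . b = (-3)*2 + (-4)*4 + 3*4 = -10
(a.b)^2 = (-10)^2 = 100
|rej|^2 = 34 - 100/36
= (1224 - 100)/36
= 1124/36
In lowest terms: 281/9


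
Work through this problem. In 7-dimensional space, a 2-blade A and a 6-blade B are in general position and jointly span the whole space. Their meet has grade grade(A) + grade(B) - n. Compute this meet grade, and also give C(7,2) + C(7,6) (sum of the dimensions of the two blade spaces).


Meet grade = grade(A) + grade(B) - n
= 2 + 6 - 7 = 1
C(7,2) = 21
C(7,6) = 7
dim_A + dim_B = 21 + 7 = 28


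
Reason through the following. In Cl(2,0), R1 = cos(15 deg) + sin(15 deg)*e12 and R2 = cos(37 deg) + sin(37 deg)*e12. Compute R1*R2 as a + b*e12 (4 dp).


Same-plane rotors commute and their half-angles add:
R1*R2 = cos(a1 + a2) + sin(a1 + a2)*e12.
a1 + a2 = 15 + 37 = 52 deg
cos(52 deg) = 0.6157
sin(52 deg) = 0.7880
R1*R2 = 0.6157 + 0.7880*e12


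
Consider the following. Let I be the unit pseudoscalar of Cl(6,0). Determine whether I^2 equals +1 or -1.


The pseudoscalar I = e1...e_n (product of all n generators) of Cl(p,q) satisfies I^2 = (-1)^(q + n(n-1)/2).
p = 6, q = 0, n = p + q = 6
n(n-1)/2 = 6 * 5 / 2 = 15
Exponent = q + n(n-1)/2 = 0 + 15 = 15
I^2 = (-1)^15 = -1


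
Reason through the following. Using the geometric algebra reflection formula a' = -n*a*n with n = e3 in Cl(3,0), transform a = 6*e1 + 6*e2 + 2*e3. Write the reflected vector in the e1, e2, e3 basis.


Reflection formula: a' = -n*a*n, with n = e3 (unit vector, n^2 = 1).
For reflection through hyperplane perp to e3:
The component along e3 flips sign, others stay.
a = (6, 6, 2)
a' = (6, 6, -2)
a' = 6*e1 + 6*e2 - 2*e3
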